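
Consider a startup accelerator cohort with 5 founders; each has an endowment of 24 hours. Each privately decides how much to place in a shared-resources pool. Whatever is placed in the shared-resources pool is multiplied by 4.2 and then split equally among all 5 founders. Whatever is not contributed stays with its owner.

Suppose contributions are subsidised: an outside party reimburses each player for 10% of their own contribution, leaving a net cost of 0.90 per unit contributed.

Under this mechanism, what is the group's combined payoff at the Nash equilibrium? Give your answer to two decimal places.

Even with the mechanism, each unit contributed returns only (4.2/5) / 0.90 = 0.9333 per unit of net cost, so contributing nothing is still dominant.
At the Nash equilibrium no one contributes; group total payoff = 5 × 24 = 120.

120.00 hours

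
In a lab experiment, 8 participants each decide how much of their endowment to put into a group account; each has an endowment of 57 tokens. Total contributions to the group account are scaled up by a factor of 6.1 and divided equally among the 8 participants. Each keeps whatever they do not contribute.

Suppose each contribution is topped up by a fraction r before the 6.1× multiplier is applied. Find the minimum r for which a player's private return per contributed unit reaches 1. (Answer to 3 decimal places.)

With matching at rate r, one contributed unit becomes (1 + r) in the group account and returns 6.1 × (1 + r) / 8 to the contributor.
Setting this equal to 1: 1 + r = 8/6.1 = 1.3115.
So the minimum matching rate is r = 1.3115 − 1 = 0.311.

0.311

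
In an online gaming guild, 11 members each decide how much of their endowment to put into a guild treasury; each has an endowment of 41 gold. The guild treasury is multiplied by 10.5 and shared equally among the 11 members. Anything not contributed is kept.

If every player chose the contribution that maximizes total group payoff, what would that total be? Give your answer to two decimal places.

4735.50 gold

Each contributed unit returns 10.500 to the group as a whole (0.9545 to each of 11 players), which exceeds 1, so the social optimum is full contribution: group total = 10.500 × 451 = 4735.50.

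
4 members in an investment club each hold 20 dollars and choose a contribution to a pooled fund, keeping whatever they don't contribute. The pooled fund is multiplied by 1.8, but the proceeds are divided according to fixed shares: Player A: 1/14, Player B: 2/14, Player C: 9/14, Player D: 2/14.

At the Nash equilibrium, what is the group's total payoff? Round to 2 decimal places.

96.00 dollars

For player j, contributing a unit is worthwhile iff 1.8 × (j's share) ≥ 1, i.e. iff j's share is at least 0.5556.
Only Player C (9/14) clears that bar, contributing 20; the remaining 3 contribute 0. Total contributed: 20.
The pooled fund pays out 1.8 × 20 = 36.00 in total (split across the unequal shares, but the aggregate is all that matters for the group sum).
The 3 free-riders keep 20 each, adding 60. Group total = 60 + 36.00 = 96.00.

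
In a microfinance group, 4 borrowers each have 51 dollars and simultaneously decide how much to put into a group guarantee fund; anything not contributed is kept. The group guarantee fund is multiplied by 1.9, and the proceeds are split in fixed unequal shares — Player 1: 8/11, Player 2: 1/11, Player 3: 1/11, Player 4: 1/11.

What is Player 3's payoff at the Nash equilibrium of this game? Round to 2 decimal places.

Player j's private return per contributed unit is 1.9 × (j's share). Contributing is weakly dominant for j when that share is at least 1/1.9 = 0.5263, and contributing 0 is dominant otherwise.
Player 1 alone (share 8/11) is above the threshold, contributing 51; the remaining 3 contribute 0. Total contributed: 51.
Player 3 keeps 51 and receives 1.9 × 51 × 1/11 = 8.81 from the group guarantee fund, for a payoff of 59.81.

59.81 dollars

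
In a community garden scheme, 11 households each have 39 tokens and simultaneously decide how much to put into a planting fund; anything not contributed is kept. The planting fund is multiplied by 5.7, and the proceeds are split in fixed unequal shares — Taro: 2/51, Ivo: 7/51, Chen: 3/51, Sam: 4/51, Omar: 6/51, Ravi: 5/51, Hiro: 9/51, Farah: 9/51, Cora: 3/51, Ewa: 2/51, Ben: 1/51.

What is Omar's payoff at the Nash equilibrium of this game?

91.31 tokens

Player j's private return per contributed unit is 5.7 × (j's share). Contributing is weakly dominant for j when that share is at least 1/5.7 = 0.1754, and contributing 0 is dominant otherwise.
Hiro and Farah clear that bar, contributing 39 each; the remaining 9 contribute 0. Total contributed: 78.
Omar keeps 39 and receives 5.7 × 78 × 6/51 = 52.31 from the planting fund, for a payoff of 91.31.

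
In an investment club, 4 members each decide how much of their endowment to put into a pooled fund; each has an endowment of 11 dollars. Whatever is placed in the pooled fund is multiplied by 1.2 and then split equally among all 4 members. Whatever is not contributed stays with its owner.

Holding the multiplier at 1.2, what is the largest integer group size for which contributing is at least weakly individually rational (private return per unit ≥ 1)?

Private return per unit is 1.2/(group size), which is ≥ 1 whenever the group size is ≤ 1.2.
The largest such integer is 1.

1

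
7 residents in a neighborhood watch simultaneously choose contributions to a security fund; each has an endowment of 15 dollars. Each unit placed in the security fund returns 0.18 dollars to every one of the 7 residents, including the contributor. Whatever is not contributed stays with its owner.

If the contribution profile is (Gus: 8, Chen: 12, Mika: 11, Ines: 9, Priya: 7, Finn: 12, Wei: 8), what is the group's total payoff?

122.42 dollars

Total contributed: 8 + 12 + 11 + 9 + 7 + 12 + 8 = 67; total kept: 7 × 15 − 67 = 38.
The security fund pays out 0.18 × 7 × 67 = 84.42 in aggregate.
Group total = 38 + 84.42 = 122.42.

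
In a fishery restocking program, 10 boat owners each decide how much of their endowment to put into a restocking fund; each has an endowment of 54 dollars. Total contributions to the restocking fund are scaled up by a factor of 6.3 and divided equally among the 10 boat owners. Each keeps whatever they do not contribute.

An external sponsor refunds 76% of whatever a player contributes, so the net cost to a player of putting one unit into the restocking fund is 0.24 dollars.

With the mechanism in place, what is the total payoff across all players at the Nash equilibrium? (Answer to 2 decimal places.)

Under the mechanism each unit contributed yields (6.3/10) / 0.24 = 2.6250 back to its contributor per unit of net cost, which exceeds 1, making full contribution the dominant choice for everyone.
At the Nash equilibrium everyone contributes 54. Group total payoff = 10 × (54 × 0.76 + 6.3 × 54) = 3812.40.

3812.40 dollars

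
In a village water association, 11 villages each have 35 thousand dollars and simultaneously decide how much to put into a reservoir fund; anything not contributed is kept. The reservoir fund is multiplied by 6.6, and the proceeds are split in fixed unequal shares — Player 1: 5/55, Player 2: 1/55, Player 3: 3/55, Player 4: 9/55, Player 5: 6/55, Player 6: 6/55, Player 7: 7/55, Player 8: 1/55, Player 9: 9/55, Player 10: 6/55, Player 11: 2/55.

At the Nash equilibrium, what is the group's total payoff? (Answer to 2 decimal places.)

A player with share s gets back 6.6·s per unit contributed, so full contribution is dominant for anyone with s > 1/6.6 = 0.1515 and zero contribution is dominant for anyone below.
Player 4 and Player 9 are above the threshold, contributing 35 each; the remaining 9 contribute 0. Total contributed: 70.
The reservoir fund pays out 6.6 × 70 = 462.00 in total (split across the unequal shares, but the aggregate is all that matters for the group sum).
The 9 free-riders keep 35 each, adding 315. Group total = 315 + 462.00 = 777.00.

777.00 thousand dollars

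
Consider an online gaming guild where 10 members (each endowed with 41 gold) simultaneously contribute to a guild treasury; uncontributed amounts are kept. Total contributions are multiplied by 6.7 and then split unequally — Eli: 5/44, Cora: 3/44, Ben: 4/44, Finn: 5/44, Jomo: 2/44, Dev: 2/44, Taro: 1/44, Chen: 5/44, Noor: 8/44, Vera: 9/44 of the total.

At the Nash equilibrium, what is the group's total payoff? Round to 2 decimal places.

Each unit j contributes comes back to j as 6.7 × (j's share), so j prefers to contribute only if that share exceeds 1/6.7 = 0.1493; otherwise keeping the unit dominates.
The shares above 0.1493 belong to Noor and Vera, contributing 41 each; the remaining 8 contribute 0. Total contributed: 82.
The guild treasury pays out 6.7 × 82 = 549.40 in total (split across the unequal shares, but the aggregate is all that matters for the group sum).
The 8 free-riders keep 41 each, adding 328. Group total = 328 + 549.40 = 877.40.

877.40 gold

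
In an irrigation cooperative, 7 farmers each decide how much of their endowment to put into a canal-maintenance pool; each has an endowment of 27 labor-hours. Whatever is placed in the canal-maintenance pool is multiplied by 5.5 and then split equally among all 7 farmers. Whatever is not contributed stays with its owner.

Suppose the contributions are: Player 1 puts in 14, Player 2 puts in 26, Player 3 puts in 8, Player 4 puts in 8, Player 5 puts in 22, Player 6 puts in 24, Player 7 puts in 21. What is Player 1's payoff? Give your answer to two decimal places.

109.64 labor-hours

Total contributed: 14 + 26 + 8 + 8 + 22 + 24 + 21 = 123.
Each receives 5.5 × 123 / 7 = 96.64 from the canal-maintenance pool.
Player 1 keeps 27 − 14 = 13, so Player 1's payoff is 13 + 96.64 = 109.64.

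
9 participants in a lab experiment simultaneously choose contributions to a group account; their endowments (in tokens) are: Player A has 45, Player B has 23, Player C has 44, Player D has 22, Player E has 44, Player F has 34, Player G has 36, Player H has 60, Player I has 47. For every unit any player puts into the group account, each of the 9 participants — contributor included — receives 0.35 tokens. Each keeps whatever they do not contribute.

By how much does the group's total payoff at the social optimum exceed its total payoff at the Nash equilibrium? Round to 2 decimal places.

The private return per contributed unit is 0.35 < 1 for everyone, so the Nash equilibrium is zero contribution and the group total is Σ E_j = 45 + 23 + 44 + 22 + 44 + 34 + 36 + 60 + 47 = 355.
Each contributed unit returns 3.150 to the group, so the social optimum is full contribution by everyone: group total = 3.150 × 355 = 1118.25.
Efficiency loss = (3.150 − 1) × 355 = 763.25.

763.25 tokens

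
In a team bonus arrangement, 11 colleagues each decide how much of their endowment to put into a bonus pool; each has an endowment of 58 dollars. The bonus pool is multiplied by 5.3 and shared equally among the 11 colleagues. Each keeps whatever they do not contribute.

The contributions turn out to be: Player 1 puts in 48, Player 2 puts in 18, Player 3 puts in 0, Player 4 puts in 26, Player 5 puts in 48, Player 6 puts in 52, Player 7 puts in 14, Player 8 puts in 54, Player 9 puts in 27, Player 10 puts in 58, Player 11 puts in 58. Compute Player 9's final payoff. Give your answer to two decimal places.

Total contributed: 48 + 18 + 0 + 26 + 48 + 52 + 14 + 54 + 27 + 58 + 58 = 403.
Each receives 5.3 × 403 / 11 = 194.17 from the bonus pool.
Player 9 keeps 58 − 27 = 31, so Player 9's payoff is 31 + 194.17 = 225.17.

225.17 dollars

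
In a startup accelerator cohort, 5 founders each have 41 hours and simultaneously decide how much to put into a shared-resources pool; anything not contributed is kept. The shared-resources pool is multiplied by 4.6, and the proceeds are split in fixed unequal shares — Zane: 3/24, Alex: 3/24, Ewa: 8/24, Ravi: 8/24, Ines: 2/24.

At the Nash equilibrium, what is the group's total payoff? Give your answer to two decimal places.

For player j, contributing a unit is worthwhile iff 4.6 × (j's share) ≥ 1, i.e. iff j's share is at least 0.2174.
Ewa and Ravi clear that bar, contributing 41 each; the remaining 3 contribute 0. Total contributed: 82.
The shared-resources pool pays out 4.6 × 82 = 377.20 in total (split across the unequal shares, but the aggregate is all that matters for the group sum).
The 3 free-riders keep 41 each, adding 123. Group total = 123 + 377.20 = 500.20.

500.20 hours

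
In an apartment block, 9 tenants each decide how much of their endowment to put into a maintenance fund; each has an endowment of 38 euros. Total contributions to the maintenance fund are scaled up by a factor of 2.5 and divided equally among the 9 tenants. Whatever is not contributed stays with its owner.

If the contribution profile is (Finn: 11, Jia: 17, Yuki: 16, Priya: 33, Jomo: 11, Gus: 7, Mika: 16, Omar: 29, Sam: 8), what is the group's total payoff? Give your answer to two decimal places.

Total contributed: 11 + 17 + 16 + 33 + 11 + 7 + 16 + 29 + 8 = 148; total kept: 9 × 38 − 148 = 194.
The maintenance fund pays out 2.5 × 148 = 370.00 in aggregate.
Group total = 194 + 370.00 = 564.00.

564.00 euros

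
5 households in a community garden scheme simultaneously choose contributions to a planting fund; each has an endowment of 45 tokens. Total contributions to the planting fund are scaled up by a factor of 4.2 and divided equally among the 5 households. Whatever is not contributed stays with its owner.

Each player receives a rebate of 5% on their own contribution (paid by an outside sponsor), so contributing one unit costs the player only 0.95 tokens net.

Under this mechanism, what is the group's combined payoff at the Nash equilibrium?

225.00 tokens

The effective private return is (4.2/5) / 0.95 = 0.8842, which is still under 1, so the mechanism doesn't change anyone's dominant strategy: zero contribution.
Everyone keeps their endowment and the group total is 5 × 45 = 225.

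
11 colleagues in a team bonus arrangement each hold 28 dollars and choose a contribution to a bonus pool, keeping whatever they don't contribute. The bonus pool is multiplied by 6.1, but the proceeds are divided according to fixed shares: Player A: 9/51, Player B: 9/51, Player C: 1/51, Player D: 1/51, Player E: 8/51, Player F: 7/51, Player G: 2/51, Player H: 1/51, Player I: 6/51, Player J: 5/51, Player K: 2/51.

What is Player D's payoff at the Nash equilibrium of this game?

34.70 dollars

Player j's private return per contributed unit is 6.1 × (j's share). Contributing is weakly dominant for j when that share is at least 1/6.1 = 0.1639, and contributing 0 is dominant otherwise.
Player A and Player B are above the threshold, contributing 28 each; the remaining 9 contribute 0. Total contributed: 56.
Player D keeps 28 and receives 6.1 × 56 × 1/51 = 6.70 from the bonus pool, for a payoff of 34.70.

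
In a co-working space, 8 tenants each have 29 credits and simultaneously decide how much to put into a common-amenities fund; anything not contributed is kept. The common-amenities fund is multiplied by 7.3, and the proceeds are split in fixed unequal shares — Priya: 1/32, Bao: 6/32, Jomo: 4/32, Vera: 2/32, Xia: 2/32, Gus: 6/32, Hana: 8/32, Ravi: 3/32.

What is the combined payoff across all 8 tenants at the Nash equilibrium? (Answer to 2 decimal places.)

780.10 credits

A player with share s gets back 7.3·s per unit contributed, so full contribution is dominant for anyone with s > 1/7.3 = 0.1370 and zero contribution is dominant for anyone below.
Bao, Gus and Hana are above the threshold, contributing 29 each; the remaining 5 contribute 0. Total contributed: 87.
The common-amenities fund pays out 7.3 × 87 = 635.10 in total (split across the unequal shares, but the aggregate is all that matters for the group sum).
The 5 free-riders keep 29 each, adding 145. Group total = 145 + 635.10 = 780.10.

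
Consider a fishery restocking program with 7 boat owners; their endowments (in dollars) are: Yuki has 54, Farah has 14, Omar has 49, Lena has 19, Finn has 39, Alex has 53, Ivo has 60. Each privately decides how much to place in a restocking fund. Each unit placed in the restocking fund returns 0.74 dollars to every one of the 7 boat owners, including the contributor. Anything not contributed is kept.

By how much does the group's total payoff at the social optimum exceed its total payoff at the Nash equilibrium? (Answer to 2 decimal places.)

The private return per contributed unit is 0.74 < 1 for everyone, so the Nash equilibrium is zero contribution and the group total is Σ E_j = 54 + 14 + 49 + 19 + 39 + 53 + 60 = 288.
Each contributed unit returns 5.180 to the group, so the social optimum is full contribution by everyone: group total = 5.180 × 288 = 1491.84.
Efficiency loss = (5.180 − 1) × 288 = 1203.84.

1203.84 dollars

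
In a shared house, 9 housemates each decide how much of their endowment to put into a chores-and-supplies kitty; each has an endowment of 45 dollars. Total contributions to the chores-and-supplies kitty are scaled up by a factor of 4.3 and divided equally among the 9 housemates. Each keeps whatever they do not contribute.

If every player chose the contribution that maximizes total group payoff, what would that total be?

Each contributed unit returns 4.300 to the group as a whole (0.4778 to each of 9 players), which exceeds 1, so the social optimum is full contribution: group total = 4.300 × 405 = 1741.50.

1741.50 dollars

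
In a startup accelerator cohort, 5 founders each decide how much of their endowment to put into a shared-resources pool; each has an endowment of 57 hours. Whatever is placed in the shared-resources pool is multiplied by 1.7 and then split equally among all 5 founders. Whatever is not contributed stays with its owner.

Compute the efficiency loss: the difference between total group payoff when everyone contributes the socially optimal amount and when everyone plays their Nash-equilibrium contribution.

Each contributed unit returns 1.7/5 = 0.3400 to its contributor — below 1 — so contributing 0 is dominant for every player. At the Nash equilibrium everyone keeps their 57, and the group total is 5 × 57 = 285.
Each contributed unit returns 1.700 to the group as a whole (0.3400 to each of 5 players), which exceeds 1, so the social optimum is full contribution: group total = 1.700 × 285 = 484.50.
Efficiency loss = 484.50 − 285 = 199.50.

199.50 hours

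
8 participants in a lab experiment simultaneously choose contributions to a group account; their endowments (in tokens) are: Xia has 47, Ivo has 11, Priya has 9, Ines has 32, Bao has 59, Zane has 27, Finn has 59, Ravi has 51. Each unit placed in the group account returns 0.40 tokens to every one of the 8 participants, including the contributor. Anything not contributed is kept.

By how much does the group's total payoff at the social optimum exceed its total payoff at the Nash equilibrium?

The private return per contributed unit is 0.40 < 1 for everyone, so the Nash equilibrium is zero contribution and the group total is Σ E_j = 47 + 11 + 9 + 32 + 59 + 27 + 59 + 51 = 295.
Each contributed unit returns 3.200 to the group, so the social optimum is full contribution by everyone: group total = 3.200 × 295 = 944.00.
Efficiency loss = (3.200 − 1) × 295 = 649.00.

649.00 tokens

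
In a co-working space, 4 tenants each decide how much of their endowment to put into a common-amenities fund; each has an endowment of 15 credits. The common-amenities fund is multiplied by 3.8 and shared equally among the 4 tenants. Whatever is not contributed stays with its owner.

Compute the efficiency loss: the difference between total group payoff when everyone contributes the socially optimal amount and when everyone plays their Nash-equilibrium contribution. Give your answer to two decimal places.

168.00 credits

Each contributed unit returns 3.8/4 = 0.9500 to its contributor — below 1 — so contributing 0 is dominant for every player. At the Nash equilibrium everyone keeps their 15, and the group total is 4 × 15 = 60.
Each contributed unit returns 3.800 to the group as a whole (0.9500 to each of 4 players), which exceeds 1, so the social optimum is full contribution: group total = 3.800 × 60 = 228.00.
Efficiency loss = 228.00 − 60 = 168.00.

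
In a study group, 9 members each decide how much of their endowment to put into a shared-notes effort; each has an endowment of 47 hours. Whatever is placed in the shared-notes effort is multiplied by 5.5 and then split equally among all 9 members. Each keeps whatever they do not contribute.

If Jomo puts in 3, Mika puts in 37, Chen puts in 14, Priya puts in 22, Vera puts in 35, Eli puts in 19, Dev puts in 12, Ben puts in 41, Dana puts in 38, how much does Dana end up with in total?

Total contributed: 3 + 37 + 14 + 22 + 35 + 19 + 12 + 41 + 38 = 221.
Each receives 5.5 × 221 / 9 = 135.06 from the shared-notes effort.
Dana keeps 47 − 38 = 9, so Dana's payoff is 9 + 135.06 = 144.06.

144.06 hours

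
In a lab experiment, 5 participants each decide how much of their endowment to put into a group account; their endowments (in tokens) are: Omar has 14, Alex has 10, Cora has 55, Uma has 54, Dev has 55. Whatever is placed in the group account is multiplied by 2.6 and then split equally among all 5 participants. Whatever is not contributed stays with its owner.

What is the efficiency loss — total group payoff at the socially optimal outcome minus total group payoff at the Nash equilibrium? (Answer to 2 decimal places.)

300.80 tokens

The private return per contributed unit is 2.6/5 = 0.5200 < 1 for every player regardless of endowment, so the Nash equilibrium is zero contribution and the group total is Σ E_j = 14 + 10 + 55 + 54 + 55 = 188.
Each contributed unit returns 2.600 to the group, so the social optimum is full contribution by everyone: group total = 2.600 × 188 = 488.80.
Efficiency loss = (2.600 − 1) × 188 = 300.80.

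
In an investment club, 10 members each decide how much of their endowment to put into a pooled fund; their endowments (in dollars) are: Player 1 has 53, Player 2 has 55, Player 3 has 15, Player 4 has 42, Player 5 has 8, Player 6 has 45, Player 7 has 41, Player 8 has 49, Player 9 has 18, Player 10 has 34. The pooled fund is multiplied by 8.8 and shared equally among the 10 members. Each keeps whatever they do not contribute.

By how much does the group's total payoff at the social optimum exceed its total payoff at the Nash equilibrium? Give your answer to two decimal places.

The private return per contributed unit is 8.8/10 = 0.8800 < 1 for every player regardless of endowment, so the Nash equilibrium is zero contribution and the group total is Σ E_j = 53 + 55 + 15 + 42 + 8 + 45 + 41 + 49 + 18 + 34 = 360.
Each contributed unit returns 8.800 to the group, so the social optimum is full contribution by everyone: group total = 8.800 × 360 = 3168.00.
Efficiency loss = (8.800 − 1) × 360 = 2808.00.

2808.00 dollars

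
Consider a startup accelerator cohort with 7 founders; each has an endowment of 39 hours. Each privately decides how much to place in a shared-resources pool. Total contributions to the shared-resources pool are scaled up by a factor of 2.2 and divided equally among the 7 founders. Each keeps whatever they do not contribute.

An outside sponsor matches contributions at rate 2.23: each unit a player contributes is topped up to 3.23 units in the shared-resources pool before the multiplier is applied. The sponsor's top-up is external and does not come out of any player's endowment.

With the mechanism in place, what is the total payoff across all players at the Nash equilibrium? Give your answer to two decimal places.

1939.94 hours

With the mechanism, a contributed unit returns 2.2 × 3.23 / 7 = 1.0151 per unit of net cost to the contributor — now above 1 — so contributing fully is weakly dominant for every player.
So the Nash equilibrium is full contribution by all 7; the group earns 2.2 × 3.23 × 273 = 1939.94.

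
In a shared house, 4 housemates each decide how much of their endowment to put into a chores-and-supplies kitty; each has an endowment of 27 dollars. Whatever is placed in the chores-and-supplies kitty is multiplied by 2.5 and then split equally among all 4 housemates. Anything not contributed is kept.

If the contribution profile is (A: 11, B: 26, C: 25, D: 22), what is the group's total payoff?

Total contributed: 11 + 26 + 25 + 22 = 84; total kept: 4 × 27 − 84 = 24.
The chores-and-supplies kitty pays out 2.5 × 84 = 210.00 in aggregate.
Group total = 24 + 210.00 = 234.00.

234.00 dollars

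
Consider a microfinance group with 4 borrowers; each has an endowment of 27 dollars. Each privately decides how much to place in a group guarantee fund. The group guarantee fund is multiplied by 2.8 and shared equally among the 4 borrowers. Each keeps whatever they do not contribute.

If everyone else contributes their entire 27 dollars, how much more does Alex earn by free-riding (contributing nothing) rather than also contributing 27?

8.10 dollars

Switching from a contribution of 27 to 0 lets Alex keep an extra 27 dollars, but lowers the group guarantee fund by 27, which costs Alex their own share of that drop: 2.8/4 × 27 = 18.90.
Net gain = 27 − 18.90 = 8.10. The private return per contributed unit (0.7000) is below 1, so free-riding is indeed the best response regardless of what the others do.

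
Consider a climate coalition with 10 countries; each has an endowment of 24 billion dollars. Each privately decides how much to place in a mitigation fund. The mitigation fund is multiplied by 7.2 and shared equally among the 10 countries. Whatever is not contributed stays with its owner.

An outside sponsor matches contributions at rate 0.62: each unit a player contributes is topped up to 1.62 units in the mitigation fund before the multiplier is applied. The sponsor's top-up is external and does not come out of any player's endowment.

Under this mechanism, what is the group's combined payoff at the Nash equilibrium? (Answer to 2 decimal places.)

With the mechanism, a contributed unit returns 7.2 × 1.62 / 10 = 1.1664 per unit of net cost to the contributor — now above 1 — so contributing fully is weakly dominant for every player.
At the Nash equilibrium everyone contributes 24. Group total payoff = 7.2 × 1.62 × 240 = 2799.36.

2799.36 billion dollars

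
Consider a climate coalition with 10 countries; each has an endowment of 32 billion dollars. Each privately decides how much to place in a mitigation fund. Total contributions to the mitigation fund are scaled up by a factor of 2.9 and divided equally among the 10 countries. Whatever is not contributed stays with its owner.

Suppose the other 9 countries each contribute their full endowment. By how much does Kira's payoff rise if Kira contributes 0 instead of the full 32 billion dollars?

Switching from a contribution of 32 to 0 lets Kira keep an extra 32 billion dollars, but lowers the mitigation fund by 32, which costs Kira their own share of that drop: 2.9/10 × 32 = 9.28.
Net gain = 32 − 9.28 = 22.72. The private return per contributed unit (0.2900) is below 1, so free-riding is indeed the best response regardless of what the others do.

22.72 billion dollars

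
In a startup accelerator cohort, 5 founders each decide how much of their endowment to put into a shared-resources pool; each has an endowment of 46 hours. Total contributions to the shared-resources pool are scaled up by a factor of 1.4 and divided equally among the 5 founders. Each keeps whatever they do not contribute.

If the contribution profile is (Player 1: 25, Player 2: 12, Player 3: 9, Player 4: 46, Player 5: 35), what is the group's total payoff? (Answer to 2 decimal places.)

280.80 hours

Total contributed: 25 + 12 + 9 + 46 + 35 = 127; total kept: 5 × 46 − 127 = 103.
The shared-resources pool pays out 1.4 × 127 = 177.80 in aggregate.
Group total = 103 + 177.80 = 280.80.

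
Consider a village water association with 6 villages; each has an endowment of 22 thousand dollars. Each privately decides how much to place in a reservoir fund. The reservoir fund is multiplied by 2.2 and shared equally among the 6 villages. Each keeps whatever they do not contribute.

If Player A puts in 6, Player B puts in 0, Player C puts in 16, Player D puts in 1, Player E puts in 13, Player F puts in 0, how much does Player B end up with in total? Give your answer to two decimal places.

Total contributed: 6 + 0 + 16 + 1 + 13 + 0 = 36.
Each receives 2.2 × 36 / 6 = 13.20 from the reservoir fund.
Player B keeps 22 − 0 = 22, so Player B's payoff is 22 + 13.20 = 35.20.

35.20 thousand dollars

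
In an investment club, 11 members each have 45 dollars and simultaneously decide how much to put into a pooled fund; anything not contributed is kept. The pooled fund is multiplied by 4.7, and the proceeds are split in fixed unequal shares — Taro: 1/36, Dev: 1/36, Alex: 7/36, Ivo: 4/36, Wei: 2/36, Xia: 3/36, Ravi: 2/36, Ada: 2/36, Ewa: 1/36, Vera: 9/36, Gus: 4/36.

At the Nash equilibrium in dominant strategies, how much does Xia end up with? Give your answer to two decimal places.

A player with share s gets back 4.7·s per unit contributed, so full contribution is dominant for anyone with s > 1/4.7 = 0.2128 and zero contribution is dominant for anyone below.
The only share above 0.2128 is Vera's 9/36, contributing 45; the remaining 10 contribute 0. Total contributed: 45.
Xia keeps 45 and receives 4.7 × 45 × 3/36 = 17.63 from the pooled fund, for a payoff of 62.63.

62.63 dollars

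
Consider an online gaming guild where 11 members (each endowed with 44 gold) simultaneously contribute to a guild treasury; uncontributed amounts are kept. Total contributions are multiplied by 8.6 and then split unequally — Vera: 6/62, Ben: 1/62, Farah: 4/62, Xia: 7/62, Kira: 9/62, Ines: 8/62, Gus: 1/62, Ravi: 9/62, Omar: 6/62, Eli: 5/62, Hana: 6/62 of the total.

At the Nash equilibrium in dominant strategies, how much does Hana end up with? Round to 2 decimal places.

Each unit j contributes comes back to j as 8.6 × (j's share), so j prefers to contribute only if that share exceeds 1/8.6 = 0.1163; otherwise keeping the unit dominates.
Kira, Ines and Ravi are above the threshold, contributing 44 each; the remaining 8 contribute 0. Total contributed: 132.
Hana keeps 44 and receives 8.6 × 132 × 6/62 = 109.86 from the guild treasury, for a payoff of 153.86.

153.86 gold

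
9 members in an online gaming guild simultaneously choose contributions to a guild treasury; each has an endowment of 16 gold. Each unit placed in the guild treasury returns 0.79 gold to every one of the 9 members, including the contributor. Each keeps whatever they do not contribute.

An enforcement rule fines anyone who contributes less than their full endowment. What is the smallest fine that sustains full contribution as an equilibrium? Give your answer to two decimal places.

3.36 gold

Given the others contribute fully, the best deviation is to contribute 0 (any partial contribution still incurs the fine and gives up units whose private return 0.79 is below 1).
Deviating from 16 to 0 saves 16 gold but forfeits the deviator's share of the drop in the guild treasury: 0.79 × 16 = 12.64.
So the deviation gain is 16 − 12.64 = 3.36, and the fine must be at least 3.36 gold to wipe it out.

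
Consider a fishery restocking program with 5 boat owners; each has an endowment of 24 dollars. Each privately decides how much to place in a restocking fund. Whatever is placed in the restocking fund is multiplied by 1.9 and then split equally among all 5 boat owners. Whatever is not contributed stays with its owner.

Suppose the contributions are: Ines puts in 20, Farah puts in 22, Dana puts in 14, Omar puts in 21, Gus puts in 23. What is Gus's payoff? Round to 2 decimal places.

39.00 dollars

Total contributed: 20 + 22 + 14 + 21 + 23 = 100.
Each receives 1.9 × 100 / 5 = 38.00 from the restocking fund.
Gus keeps 24 − 23 = 1, so Gus's payoff is 1 + 38.00 = 39.00.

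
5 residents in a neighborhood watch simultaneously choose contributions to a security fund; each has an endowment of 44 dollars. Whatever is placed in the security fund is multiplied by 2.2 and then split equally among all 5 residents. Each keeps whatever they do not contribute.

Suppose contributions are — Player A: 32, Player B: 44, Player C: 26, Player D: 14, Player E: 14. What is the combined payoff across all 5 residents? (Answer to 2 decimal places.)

Total contributed: 32 + 44 + 26 + 14 + 14 = 130; total kept: 5 × 44 − 130 = 90.
The security fund pays out 2.2 × 130 = 286.00 in aggregate.
Group total = 90 + 286.00 = 376.00.

376.00 dollars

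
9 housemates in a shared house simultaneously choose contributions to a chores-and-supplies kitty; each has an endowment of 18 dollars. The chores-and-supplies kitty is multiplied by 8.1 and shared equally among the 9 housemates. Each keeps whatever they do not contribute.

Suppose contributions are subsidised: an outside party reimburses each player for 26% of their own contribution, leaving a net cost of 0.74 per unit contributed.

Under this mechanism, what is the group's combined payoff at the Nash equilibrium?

The effective private return per unit is now (8.1/9) / 0.74 = 1.2162 > 1, so every player's dominant strategy flips to full contribution.
So the Nash equilibrium is full contribution by all 9; the group earns 9 × (18 × 0.26 + 8.1 × 18) = 1354.32.

1354.32 dollars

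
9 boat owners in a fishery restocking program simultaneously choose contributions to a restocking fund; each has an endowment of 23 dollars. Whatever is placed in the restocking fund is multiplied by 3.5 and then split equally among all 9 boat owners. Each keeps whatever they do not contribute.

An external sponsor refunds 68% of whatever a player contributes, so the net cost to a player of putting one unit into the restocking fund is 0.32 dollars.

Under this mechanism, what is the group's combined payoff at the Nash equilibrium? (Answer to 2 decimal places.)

865.26 dollars

Under the mechanism each unit contributed yields (3.5/9) / 0.32 = 1.2153 back to its contributor per unit of net cost, which exceeds 1, making full contribution the dominant choice for everyone.
At the Nash equilibrium everyone contributes 23. Group total payoff = 9 × (23 × 0.68 + 3.5 × 23) = 865.26.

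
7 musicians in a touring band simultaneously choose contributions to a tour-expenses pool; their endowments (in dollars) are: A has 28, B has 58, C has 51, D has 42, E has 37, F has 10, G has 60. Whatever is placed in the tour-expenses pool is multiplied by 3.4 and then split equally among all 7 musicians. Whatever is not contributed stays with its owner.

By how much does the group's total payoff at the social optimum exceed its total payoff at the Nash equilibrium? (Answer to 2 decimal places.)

686.40 dollars

The private return per contributed unit is 3.4/7 = 0.4857 < 1 for every player regardless of endowment, so the Nash equilibrium is zero contribution and the group total is Σ E_j = 28 + 58 + 51 + 42 + 37 + 10 + 60 = 286.
Each contributed unit returns 3.400 to the group, so the social optimum is full contribution by everyone: group total = 3.400 × 286 = 972.40.
Efficiency loss = (3.400 − 1) × 286 = 686.40.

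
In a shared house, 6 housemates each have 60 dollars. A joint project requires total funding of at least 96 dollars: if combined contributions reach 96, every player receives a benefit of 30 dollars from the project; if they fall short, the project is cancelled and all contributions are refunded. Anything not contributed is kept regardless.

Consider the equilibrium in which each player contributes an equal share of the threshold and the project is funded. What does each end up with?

Equal share of the threshold: 96/6 = 16.
At this profile no one gains by cutting their contribution: any cut drops the total below 96, the project is cancelled, contributions are refunded, and the deviator ends with 60, which is less than 60 − 16 + 30 = 74. Contributing more than 16 just wastes the excess. So contributing exactly 16 is a best response.
Each player's payoff: 60 − 16 + 30 = 74.

74 dollars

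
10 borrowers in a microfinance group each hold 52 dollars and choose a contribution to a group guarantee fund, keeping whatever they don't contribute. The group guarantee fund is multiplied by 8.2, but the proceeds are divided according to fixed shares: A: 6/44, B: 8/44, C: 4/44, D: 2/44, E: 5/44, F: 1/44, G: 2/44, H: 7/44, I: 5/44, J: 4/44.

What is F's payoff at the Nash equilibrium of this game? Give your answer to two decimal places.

81.07 dollars

Each unit j contributes comes back to j as 8.2 × (j's share), so j prefers to contribute only if that share exceeds 1/8.2 = 0.1220; otherwise keeping the unit dominates.
A, B and H are above the threshold, contributing 52 each; the remaining 7 contribute 0. Total contributed: 156.
F keeps 52 and receives 8.2 × 156 × 1/44 = 29.07 from the group guarantee fund, for a payoff of 81.07.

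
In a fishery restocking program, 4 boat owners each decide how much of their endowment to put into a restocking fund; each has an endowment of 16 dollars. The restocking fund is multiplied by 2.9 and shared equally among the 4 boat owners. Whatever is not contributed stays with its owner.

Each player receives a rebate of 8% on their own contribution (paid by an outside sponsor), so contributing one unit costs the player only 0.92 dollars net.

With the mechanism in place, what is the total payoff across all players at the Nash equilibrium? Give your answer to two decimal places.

64.00 dollars

Even with the mechanism, each unit contributed returns only (2.9/4) / 0.92 = 0.7880 per unit of net cost, so contributing nothing is still dominant.
Everyone keeps their endowment and the group total is 4 × 16 = 64.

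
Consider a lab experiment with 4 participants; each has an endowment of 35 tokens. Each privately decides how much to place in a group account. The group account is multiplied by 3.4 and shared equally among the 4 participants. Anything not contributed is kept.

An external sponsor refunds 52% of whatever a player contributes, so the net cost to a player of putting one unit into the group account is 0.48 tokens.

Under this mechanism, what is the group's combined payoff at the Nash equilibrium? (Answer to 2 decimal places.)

548.80 tokens

Under the mechanism each unit contributed yields (3.4/4) / 0.48 = 1.7708 back to its contributor per unit of net cost, which exceeds 1, making full contribution the dominant choice for everyone.
At the Nash equilibrium everyone contributes 35. Group total payoff = 4 × (35 × 0.52 + 3.4 × 35) = 548.80.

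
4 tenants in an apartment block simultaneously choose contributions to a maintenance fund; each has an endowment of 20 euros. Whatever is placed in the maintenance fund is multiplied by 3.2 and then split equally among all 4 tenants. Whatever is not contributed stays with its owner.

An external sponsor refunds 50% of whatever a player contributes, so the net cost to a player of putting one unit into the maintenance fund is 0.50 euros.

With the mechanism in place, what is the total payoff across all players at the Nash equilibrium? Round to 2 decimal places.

With the mechanism, a contributed unit returns (3.2/4) / 0.50 = 1.6000 per unit of net cost to the contributor — now above 1 — so contributing fully is weakly dominant for every player.
So the Nash equilibrium is full contribution by all 4; the group earns 4 × (20 × 0.50 + 3.2 × 20) = 296.00.

296.00 euros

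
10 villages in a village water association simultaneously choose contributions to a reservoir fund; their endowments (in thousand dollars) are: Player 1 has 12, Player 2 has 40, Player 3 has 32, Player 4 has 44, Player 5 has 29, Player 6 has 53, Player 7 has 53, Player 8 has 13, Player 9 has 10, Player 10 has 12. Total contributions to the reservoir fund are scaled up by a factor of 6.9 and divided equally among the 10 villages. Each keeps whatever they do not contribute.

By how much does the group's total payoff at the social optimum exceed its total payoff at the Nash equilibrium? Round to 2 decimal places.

1758.20 thousand dollars

The private return per contributed unit is 6.9/10 = 0.6900 < 1 for every player regardless of endowment, so the Nash equilibrium is zero contribution and the group total is Σ E_j = 12 + 40 + 32 + 44 + 29 + 53 + 53 + 13 + 10 + 12 = 298.
Each contributed unit returns 6.900 to the group, so the social optimum is full contribution by everyone: group total = 6.900 × 298 = 2056.20.
Efficiency loss = (6.900 − 1) × 298 = 1758.20.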